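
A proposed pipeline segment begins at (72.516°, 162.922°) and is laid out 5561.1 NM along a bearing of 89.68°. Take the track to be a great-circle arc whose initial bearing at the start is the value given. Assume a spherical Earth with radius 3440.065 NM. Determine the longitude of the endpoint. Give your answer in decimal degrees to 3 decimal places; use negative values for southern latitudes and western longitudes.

longitude -105.984°

δ = 5561.1/3440.065 = 1.616568 rad (92.6225°).
Converting: φ₁ = 1.265643 rad, θ = 1.565211 rad.
Applying the spherical law of cosines for sides, sin φ₂ = sin φ₁ cos δ + cos φ₁ sin δ cos θ = -0.041966, so φ₂ = -2.405°.
Then Δλ = atan2(0.300120, -0.005729) = 1.589883 rad, from sin θ sin δ cos φ₁ over cos δ − sin φ₁ sin φ₂.
λ₂ = 162.922° + 91.094° = 254.016°, normalized to (−180°, 180°] → -105.984°.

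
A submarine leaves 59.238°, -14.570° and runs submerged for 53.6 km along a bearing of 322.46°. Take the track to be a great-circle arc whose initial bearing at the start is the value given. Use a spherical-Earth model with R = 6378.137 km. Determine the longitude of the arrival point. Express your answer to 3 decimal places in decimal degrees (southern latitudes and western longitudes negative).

longitude -15.150°

δ = 53.6/6378.137 = 0.008404 rad (0.4815°).
With φ₁ = 59.238° = 1.033898 rad and θ = 322.46° = 5.627989 rad:
Destination latitude: φ₂ = arcsin( sin φ₁ cos δ + cos φ₁ sin δ cos θ ) = arcsin(0.862677) = 59.619°.
Then Δλ = atan2(-0.002619, 0.258667) = -0.010125 rad, from sin θ sin δ cos φ₁ over cos δ − sin φ₁ sin φ₂.
λ₂ = λ₁ + Δλ = -15.150°.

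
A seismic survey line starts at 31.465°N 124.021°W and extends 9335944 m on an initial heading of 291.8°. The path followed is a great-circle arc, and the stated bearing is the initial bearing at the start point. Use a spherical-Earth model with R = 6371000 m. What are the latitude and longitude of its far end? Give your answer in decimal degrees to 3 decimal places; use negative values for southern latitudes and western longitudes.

latitude 21.711°, longitude 139.613°

The arc subtends δ = 9335944/6371000 = 1.465381 rad at the centre.
With φ₁ = 31.465° = 0.549168 rad and θ = 291.8° = 5.092871 rad:
sin φ₂ = sin φ₁ cos δ + cos φ₁ sin δ cos θ = (0.521978)(0.105220) + (0.852959)(0.994449)(0.371368) = 0.369926
φ₂ = asin(0.369926) = 0.378929 rad = 21.711°.
Then Δλ = atan2(-0.787564, -0.087873) = -1.681912 rad, from sin θ sin δ cos φ₁ over cos δ − sin φ₁ sin φ₂.
λ₂ = -124.021° + -96.366° = -220.387°, normalized to (−180°, 180°] → 139.613°.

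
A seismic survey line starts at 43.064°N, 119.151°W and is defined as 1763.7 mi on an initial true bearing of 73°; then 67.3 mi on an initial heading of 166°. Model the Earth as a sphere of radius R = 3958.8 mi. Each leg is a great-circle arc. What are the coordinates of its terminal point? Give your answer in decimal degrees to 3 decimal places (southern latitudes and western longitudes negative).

latitude 44.144°, longitude -83.111°

Apply the spherical direct solution leg by leg, carrying full precision between legs.
Leg 1: from (43.064°, -119.151°), δ = 1763.7/3958.8 = 0.445514 rad, θ = 73° → φ = 45.090°, λ = -83.440°.
Leg 2: from (45.090°, -83.440°), δ = 67.3/3958.8 = 0.017000 rad, θ = 166° → φ = 44.144°, λ = -83.111°.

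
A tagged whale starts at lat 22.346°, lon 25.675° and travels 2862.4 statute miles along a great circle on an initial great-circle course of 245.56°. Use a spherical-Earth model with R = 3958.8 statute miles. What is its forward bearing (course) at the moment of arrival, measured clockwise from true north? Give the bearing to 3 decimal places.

Angular distance δ = d/R = 2862.4 / 3958.8 = 0.723047 rad.
With φ₁ = 22.346° = 0.390011 rad and θ = 245.56° = 4.285831 rad:
sin φ₂ = sin φ₁ cos δ + cos φ₁ sin δ cos θ = (0.380199)(0.749793) + (0.924905)(0.661673)(-0.413740) = 0.031868
φ₂ = asin(0.031868) = 0.031873 rad = 1.826°.
Then Δλ = atan2(-0.557147, 0.737677) = -0.646867 rad, from sin θ sin δ cos φ₁ over cos δ − sin φ₁ sin φ₂.
λ₂ = λ₁ + Δλ = -11.388°.
The forward bearing on arrival equals the back-azimuth from the destination plus 180°.
Back-azimuth from P₂ (1.826°, -11.388°) to P₁ (22.346°, 25.675°), with Δλ' = λ₁ − λ₂ = 37.063°: atan2( sin Δλ' cos φ₁ , cos φ₂ sin φ₁ − sin φ₂ cos φ₁ cos Δλ' ) = 57.400°.
Final bearing = (57.400° + 180°) mod 360° = 237.400°.

final bearing 237.400°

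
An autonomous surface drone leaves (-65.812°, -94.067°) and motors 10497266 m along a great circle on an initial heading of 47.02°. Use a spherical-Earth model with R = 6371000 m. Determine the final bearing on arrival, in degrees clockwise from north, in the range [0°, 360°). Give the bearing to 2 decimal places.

final bearing 18.65°

δ = 10497266/6371000 = 1.647664 rad (94.4042°).
Start latitude φ₁ = -1.148636 rad; initial bearing θ = 0.820654 rad.
Applying the spherical law of cosines for sides, sin φ₂ = sin φ₁ cos δ + cos φ₁ sin δ cos θ = 0.348557, so φ₂ = 20.399°.
For the longitude increment, Δλ = atan2( sin θ sin δ cos φ₁, cos δ − sin φ₁ sin φ₂ ) = atan2(0.298871, 0.241164) = 51.099°.
λ₂ = -94.067° + 51.099° = -42.968°.
The forward bearing on arrival equals the back-azimuth from the destination plus 180°.
Back-azimuth from P₂ (20.40°, -42.97°) to P₁ (-65.81°, -94.07°), with Δλ' = λ₁ − λ₂ = -51.10°: atan2( sin Δλ' cos φ₁ , cos φ₂ sin φ₁ − sin φ₂ cos φ₁ cos Δλ' ) = 198.65°.
Final bearing = (198.65° + 180°) mod 360° = 18.65°.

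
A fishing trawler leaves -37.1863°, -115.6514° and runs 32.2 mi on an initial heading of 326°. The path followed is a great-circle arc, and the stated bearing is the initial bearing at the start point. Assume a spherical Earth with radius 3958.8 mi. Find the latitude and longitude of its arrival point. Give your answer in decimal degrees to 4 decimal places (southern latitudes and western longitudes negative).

Central angle δ = d/R = 0.008134 rad.
Start latitude φ₁ = -0.649023 rad; initial bearing θ = 5.689773 rad.
Applying the spherical law of cosines for sides, sin φ₂ = sin φ₁ cos δ + cos φ₁ sin δ cos θ = -0.599017, so φ₂ = -36.7995°.
Δλ = atan2( sin θ sin δ cos φ₁ , cos δ − sin φ₁ sin φ₂ ) = atan2(-0.003624, 0.637916) = -0.005680 rad = -0.3255°.
λ₂ = λ₁ + Δλ = -115.9769°.

latitude -36.7995°, longitude -115.9769°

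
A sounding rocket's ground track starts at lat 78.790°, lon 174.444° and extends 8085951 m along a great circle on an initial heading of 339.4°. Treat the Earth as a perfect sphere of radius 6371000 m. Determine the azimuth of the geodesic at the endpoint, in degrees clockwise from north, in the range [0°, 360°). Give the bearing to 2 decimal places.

The arc subtends δ = 8085951/6371000 = 1.269181 rad at the centre.
With φ₁ = 78.790° = 1.375145 rad and θ = 339.4° = 5.923647 rad:
Applying the spherical law of cosines for sides, sin φ₂ = sin φ₁ cos δ + cos φ₁ sin δ cos θ = 0.465156, so φ₂ = 27.720°.
Then Δλ = atan2(-0.065312, -0.159218) = -2.752319 rad, from sin θ sin δ cos φ₁ over cos δ − sin φ₁ sin φ₂.
λ₂ = 174.444° + -157.696° = 16.748°.
The forward bearing on arrival equals the back-azimuth from the destination plus 180°.
Back-azimuth from P₂ (27.72°, 16.75°) to P₁ (78.79°, 174.44°), with Δλ' = λ₁ − λ₂ = 157.70°: atan2( sin Δλ' cos φ₁ , cos φ₂ sin φ₁ − sin φ₂ cos φ₁ cos Δλ' ) = 4.43°.
Final bearing = (4.43° + 180°) mod 360° = 184.43°.

final bearing 184.43°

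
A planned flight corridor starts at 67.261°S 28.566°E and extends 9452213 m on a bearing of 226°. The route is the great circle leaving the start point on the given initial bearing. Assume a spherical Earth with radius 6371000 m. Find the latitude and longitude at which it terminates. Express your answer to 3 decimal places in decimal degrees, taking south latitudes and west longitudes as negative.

δ = 9452213/6371000 = 1.483631 rad (85.0058°).
With φ₁ = -67.261° = -1.173926 rad and θ = 226° = 3.944444 rad:
Applying the spherical law of cosines for sides, sin φ₂ = sin φ₁ cos δ + cos φ₁ sin δ cos θ = -0.347778, so φ₂ = -20.351°.
Then Δλ = atan2(-0.276994, -0.233692) = -2.271606 rad, from sin θ sin δ cos φ₁ over cos δ − sin φ₁ sin φ₂.
λ₂ = 28.566° + -130.153° = -101.587°.

latitude -20.351°, longitude -101.587°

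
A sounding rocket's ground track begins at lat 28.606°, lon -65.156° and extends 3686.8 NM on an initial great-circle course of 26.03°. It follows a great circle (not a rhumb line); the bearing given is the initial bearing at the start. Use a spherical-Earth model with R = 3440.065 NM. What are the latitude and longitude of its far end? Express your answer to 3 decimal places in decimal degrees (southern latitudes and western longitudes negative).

Central angle δ = d/R = 1.071724 rad.
With φ₁ = 28.606° = 0.499269 rad and θ = 26.03° = 0.454309 rad:
sin φ₂ = sin φ₁ cos δ + cos φ₁ sin δ cos θ = (0.478784)(0.478611) + (0.877933)(0.878027)(0.898564) = 0.921808
φ₂ = asin(0.921808) = 1.172720 rad = 67.192°.
Δλ = atan2( sin θ sin δ cos φ₁ , cos δ − sin φ₁ sin φ₂ ) = atan2(0.338281, 0.037264) = 1.461081 rad = 83.714°.
Hence λ₂ = -65.156° + 83.714° = 18.558°.

latitude 67.192°, longitude 18.558°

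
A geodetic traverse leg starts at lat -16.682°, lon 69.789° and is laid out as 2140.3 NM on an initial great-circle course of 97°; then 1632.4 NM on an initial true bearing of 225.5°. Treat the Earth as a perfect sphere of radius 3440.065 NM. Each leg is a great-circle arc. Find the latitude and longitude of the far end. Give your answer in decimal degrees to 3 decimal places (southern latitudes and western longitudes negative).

latitude -34.987°, longitude 83.697°

Apply the spherical direct solution leg by leg, carrying full precision between legs.
Leg 1: from (-16.682°, 69.789°), δ = 2140.3/3440.065 = 0.622168 rad, θ = 97° → φ = -17.536°, λ = 107.136°.
Leg 2: from (-17.536°, 107.136°), δ = 1632.4/3440.065 = 0.474526 rad, θ = 225.5° → φ = -34.987°, λ = 83.697°.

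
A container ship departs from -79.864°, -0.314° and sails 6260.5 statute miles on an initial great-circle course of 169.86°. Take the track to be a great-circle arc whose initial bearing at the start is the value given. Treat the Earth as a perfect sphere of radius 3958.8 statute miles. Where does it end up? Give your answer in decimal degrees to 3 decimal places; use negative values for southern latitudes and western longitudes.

Central angle δ = d/R = 1.581414 rad.
Converting: φ₁ = -1.393890 rad, θ = 2.964616 rad.
Applying the spherical law of cosines for sides, sin φ₂ = sin φ₁ cos δ + cos φ₁ sin δ cos θ = -0.162775, so φ₂ = -9.368°.
Δλ = atan2( sin θ sin δ cos φ₁ , cos δ − sin φ₁ sin φ₂ ) = atan2(0.030981, -0.170852) = 2.962208 rad = 169.722°.
Hence λ₂ = -0.314° + 169.722° = 169.408°.

latitude -9.368°, longitude 169.408°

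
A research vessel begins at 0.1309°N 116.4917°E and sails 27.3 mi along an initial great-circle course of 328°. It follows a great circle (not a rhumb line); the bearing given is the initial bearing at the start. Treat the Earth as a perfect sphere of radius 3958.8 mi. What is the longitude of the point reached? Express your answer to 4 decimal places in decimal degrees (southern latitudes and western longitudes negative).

The arc subtends δ = 27.3/3958.8 = 0.006896 rad at the centre.
Converting: φ₁ = 0.002285 rad, θ = 5.724680 rad.
Destination latitude: φ₂ = arcsin( sin φ₁ cos δ + cos φ₁ sin δ cos θ ) = arcsin(0.008133) = 0.4660°.
Then Δλ = atan2(-0.003654, 0.999958) = -0.003654 rad, from sin θ sin δ cos φ₁ over cos δ − sin φ₁ sin φ₂.
Hence λ₂ = 116.4917° + -0.2094° = 116.2823°.

longitude 116.2823°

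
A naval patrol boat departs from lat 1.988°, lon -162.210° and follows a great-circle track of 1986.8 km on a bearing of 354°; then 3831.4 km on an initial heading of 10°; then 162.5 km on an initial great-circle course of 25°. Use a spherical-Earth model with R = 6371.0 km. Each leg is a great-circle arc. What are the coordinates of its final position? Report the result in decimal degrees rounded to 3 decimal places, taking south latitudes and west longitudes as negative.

latitude 54.745°, longitude -153.603°

Apply the spherical direct solution leg by leg, carrying full precision between legs.
Leg 1: from (1.988°, -162.210°), δ = 1986.8/6371 = 0.311851 rad, θ = 354° → φ = 19.753°, λ = -164.163°.
Leg 2: from (19.753°, -164.163°), δ = 3831.4/6371 = 0.601381 rad, θ = 10° → φ = 53.425°, λ = -154.673°.
Leg 3: from (53.425°, -154.673°), δ = 162.5/6371 = 0.025506 rad, θ = 25° → φ = 54.745°, λ = -153.603°.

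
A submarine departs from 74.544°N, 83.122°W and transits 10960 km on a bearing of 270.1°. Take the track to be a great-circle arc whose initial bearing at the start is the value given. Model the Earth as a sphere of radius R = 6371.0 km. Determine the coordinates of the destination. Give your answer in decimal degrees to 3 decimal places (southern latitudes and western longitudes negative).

Angular distance δ = d/R = 10960 / 6371 = 1.720295 rad.
Start latitude φ₁ = 1.301038 rad; initial bearing θ = 4.714134 rad.
sin φ₂ = sin φ₁ cos δ + cos φ₁ sin δ cos θ = (0.963835)(-0.148943) + (0.266498)(0.988846)(0.001745) = -0.143096
φ₂ = asin(-0.143096) = -0.143589 rad = -8.227°.
Then Δλ = atan2(-0.263525, -0.011021) = -1.612595 rad, from sin θ sin δ cos φ₁ over cos δ − sin φ₁ sin φ₂.
λ₂ = λ₁ + Δλ = -175.517°.

latitude -8.227°, longitude -175.517°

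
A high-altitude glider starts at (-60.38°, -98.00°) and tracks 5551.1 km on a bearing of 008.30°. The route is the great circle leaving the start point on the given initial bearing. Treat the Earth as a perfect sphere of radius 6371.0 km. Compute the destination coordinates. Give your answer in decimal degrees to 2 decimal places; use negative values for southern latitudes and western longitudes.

Central angle δ = d/R = 0.871307 rad.
Start latitude φ₁ = -1.053830 rad; initial bearing θ = 0.144862 rad.
Destination latitude: φ₂ = arcsin( sin φ₁ cos δ + cos φ₁ sin δ cos θ ) = arcsin(-0.185472) = -10.69°.
Δλ = atan2( sin θ sin δ cos φ₁ , cos δ − sin φ₁ sin φ₂ ) = atan2(0.054593, 0.482592) = 0.112646 rad = 6.45°.
λ₂ = λ₁ + Δλ = -91.55°.

latitude -10.69°, longitude -91.55°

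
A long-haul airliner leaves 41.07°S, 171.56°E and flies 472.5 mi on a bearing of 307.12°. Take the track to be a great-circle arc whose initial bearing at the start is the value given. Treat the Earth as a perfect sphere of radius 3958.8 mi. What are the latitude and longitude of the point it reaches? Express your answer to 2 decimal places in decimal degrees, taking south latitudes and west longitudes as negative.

latitude -36.74°, longitude 164.76°

Central angle δ = d/R = 0.119354 rad.
With φ₁ = -41.07° = -0.716807 rad and θ = 307.12° = 5.360255 rad:
sin φ₂ = sin φ₁ cos δ + cos φ₁ sin δ cos θ = (-0.656981)(0.992886) + (0.753907)(0.119071)(0.603486) = -0.598132
φ₂ = asin(-0.598132) = -0.641169 rad = -36.74°.
For the longitude increment, Δλ = atan2( sin θ sin δ cos φ₁, cos δ − sin φ₁ sin φ₂ ) = atan2(-0.071579, 0.599924) = -6.80°.
Hence λ₂ = 171.56° + -6.80° = 164.76°.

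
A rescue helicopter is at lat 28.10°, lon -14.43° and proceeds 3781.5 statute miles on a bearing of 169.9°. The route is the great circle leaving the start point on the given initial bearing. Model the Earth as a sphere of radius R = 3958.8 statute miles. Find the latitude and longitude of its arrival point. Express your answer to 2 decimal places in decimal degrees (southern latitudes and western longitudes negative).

Central angle δ = d/R = 0.955214 rad.
Converting: φ₁ = 0.490438 rad, θ = 2.965314 rad.
Destination latitude: φ₂ = arcsin( sin φ₁ cos δ + cos φ₁ sin δ cos θ ) = arcsin(-0.437062) = -25.92°.
For the longitude increment, Δλ = atan2( sin θ sin δ cos φ₁, cos δ − sin φ₁ sin φ₂ ) = atan2(0.126299, 0.783296) = 9.16°.
Hence λ₂ = -14.43° + 9.16° = -5.27°.

latitude -25.92°, longitude -5.27°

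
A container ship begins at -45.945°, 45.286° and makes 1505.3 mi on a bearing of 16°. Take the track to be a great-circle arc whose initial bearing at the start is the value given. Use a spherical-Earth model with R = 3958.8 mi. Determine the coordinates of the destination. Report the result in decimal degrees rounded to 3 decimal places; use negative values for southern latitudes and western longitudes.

latitude -24.788°, longitude 51.756°

The arc subtends δ = 1505.3/3958.8 = 0.380241 rad at the centre.
Converting: φ₁ = -0.801892 rad, θ = 0.279253 rad.
Applying the spherical law of cosines for sides, sin φ₂ = sin φ₁ cos δ + cos φ₁ sin δ cos θ = -0.419264, so φ₂ = -24.788°.
Then Δλ = atan2(0.071135, 0.627262) = 0.112923 rad, from sin θ sin δ cos φ₁ over cos δ − sin φ₁ sin φ₂.
λ₂ = λ₁ + Δλ = 51.756°.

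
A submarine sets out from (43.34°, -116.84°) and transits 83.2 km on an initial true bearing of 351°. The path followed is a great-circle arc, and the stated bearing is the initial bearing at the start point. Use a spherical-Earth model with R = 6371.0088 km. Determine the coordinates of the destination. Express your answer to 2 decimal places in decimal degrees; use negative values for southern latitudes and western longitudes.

latitude 44.08°, longitude -117.00°

Angular distance δ = d/R = 83.2 / 6371.0088 = 0.013059 rad.
Start latitude φ₁ = 0.756426 rad; initial bearing θ = 6.126106 rad.
sin φ₂ = sin φ₁ cos δ + cos φ₁ sin δ cos θ = (0.686326)(0.999915) + (0.727294)(0.013059)(0.987688) = 0.695648
φ₂ = asin(0.695648) = 0.769322 rad = 44.08°.
For the longitude increment, Δλ = atan2( sin θ sin δ cos φ₁, cos δ − sin φ₁ sin φ₂ ) = atan2(-0.001486, 0.522473) = -0.16°.
λ₂ = λ₁ + Δλ = -117.00°.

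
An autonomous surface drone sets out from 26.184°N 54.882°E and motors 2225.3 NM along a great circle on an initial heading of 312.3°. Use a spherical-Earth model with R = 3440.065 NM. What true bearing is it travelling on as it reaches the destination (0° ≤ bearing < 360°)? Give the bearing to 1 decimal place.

Central angle δ = d/R = 0.646877 rad.
With φ₁ = 26.184° = 0.456997 rad and θ = 312.3° = 5.450663 rad:
sin φ₂ = sin φ₁ cos δ + cos φ₁ sin δ cos θ = (0.441255)(0.797970) + (0.897382)(0.602698)(0.673013) = 0.716107
φ₂ = asin(0.716107) = 0.798209 rad = 45.734°.
Δλ = atan2( sin θ sin δ cos φ₁ , cos δ − sin φ₁ sin φ₂ ) = atan2(-0.400029, 0.481984) = -0.692747 rad = -39.691°.
λ₂ = λ₁ + Δλ = 15.191°.
The forward bearing on arrival equals the back-azimuth from the destination plus 180°.
Back-azimuth from P₂ (45.7°, 15.2°) to P₁ (26.2°, 54.9°), with Δλ' = λ₁ − λ₂ = 39.7°: atan2( sin Δλ' cos φ₁ , cos φ₂ sin φ₁ − sin φ₂ cos φ₁ cos Δλ' ) = 108.0°.
Final bearing = (108.0° + 180°) mod 360° = 288.0°.

final bearing 288.0°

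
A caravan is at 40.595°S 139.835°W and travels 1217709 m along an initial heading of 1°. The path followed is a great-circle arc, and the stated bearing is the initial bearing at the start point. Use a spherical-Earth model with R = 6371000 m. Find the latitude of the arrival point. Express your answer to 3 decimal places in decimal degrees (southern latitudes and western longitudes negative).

δ = 1217709/6371000 = 0.191133 rad (10.9511°).
Start latitude φ₁ = -0.708516 rad; initial bearing θ = 0.017453 rad.
Destination latitude: φ₂ = arcsin( sin φ₁ cos δ + cos φ₁ sin δ cos θ ) = arcsin(-0.494630) = -29.645°.
Δλ = atan2( sin θ sin δ cos φ₁ , cos δ − sin φ₁ sin φ₂ ) = atan2(0.002518, 0.659930) = 0.003815 rad = 0.219°.
Hence λ₂ = -139.835° + 0.219° = -139.616°.

latitude -29.645°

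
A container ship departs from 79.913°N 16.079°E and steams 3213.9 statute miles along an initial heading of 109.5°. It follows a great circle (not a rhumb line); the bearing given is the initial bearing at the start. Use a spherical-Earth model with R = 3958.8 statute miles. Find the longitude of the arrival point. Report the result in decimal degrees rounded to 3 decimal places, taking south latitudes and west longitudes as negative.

longitude 78.385°

Angular distance δ = d/R = 3213.9 / 3958.8 = 0.811837 rad.
With φ₁ = 79.913° = 1.394745 rad and θ = 109.5° = 1.911136 rad:
sin φ₂ = sin φ₁ cos δ + cos φ₁ sin δ cos θ = (0.984543)(0.688167) + (0.175143)(0.725553)(-0.333807) = 0.635111
φ₂ = asin(0.635111) = 0.688152 rad = 39.428°.
For the longitude increment, Δλ = atan2( sin θ sin δ cos φ₁, cos δ − sin φ₁ sin φ₂ ) = atan2(0.119787, 0.062873) = 62.306°.
λ₂ = λ₁ + Δλ = 78.385°.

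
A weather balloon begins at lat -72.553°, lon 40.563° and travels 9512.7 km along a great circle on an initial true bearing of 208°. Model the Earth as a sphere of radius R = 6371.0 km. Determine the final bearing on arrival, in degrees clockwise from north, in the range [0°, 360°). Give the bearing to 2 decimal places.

final bearing 351.40°

δ = 9512.7/6371 = 1.493125 rad (85.5498°).
Start latitude φ₁ = -1.266289 rad; initial bearing θ = 3.630285 rad.
sin φ₂ = sin φ₁ cos δ + cos φ₁ sin δ cos θ = (-0.953995)(0.077593) + (0.299823)(0.996985)(-0.882948) = -0.337954
φ₂ = asin(-0.337954) = -0.344742 rad = -19.752°.
For the longitude increment, Δλ = atan2( sin θ sin δ cos φ₁, cos δ − sin φ₁ sin φ₂ ) = atan2(-0.140334, -0.244813) = -150.177°.
λ₂ = λ₁ + Δλ = -109.614°.
The forward bearing on arrival equals the back-azimuth from the destination plus 180°.
Back-azimuth from P₂ (-19.75°, -109.61°) to P₁ (-72.55°, 40.56°), with Δλ' = λ₁ − λ₂ = 150.18°: atan2( sin Δλ' cos φ₁ , cos φ₂ sin φ₁ − sin φ₂ cos φ₁ cos Δλ' ) = 171.40°.
Final bearing = (171.40° + 180°) mod 360° = 351.40°.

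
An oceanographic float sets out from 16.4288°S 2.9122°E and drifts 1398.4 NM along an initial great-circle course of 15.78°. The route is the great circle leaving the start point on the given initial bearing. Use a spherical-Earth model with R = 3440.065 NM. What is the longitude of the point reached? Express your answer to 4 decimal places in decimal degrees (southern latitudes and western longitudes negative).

δ = 1398.4/3440.065 = 0.406504 rad (23.2910°).
Converting: φ₁ = -0.286737 rad, θ = 0.275413 rad.
Applying the spherical law of cosines for sides, sin φ₂ = sin φ₁ cos δ + cos φ₁ sin δ cos θ = 0.105188, so φ₂ = 6.0380°.
For the longitude increment, Δλ = atan2( sin θ sin δ cos φ₁, cos δ − sin φ₁ sin φ₂ ) = atan2(0.103137, 0.948258) = 6.2073°.
Hence λ₂ = 2.9122° + 6.2073° = 9.1195°.

longitude 9.1195°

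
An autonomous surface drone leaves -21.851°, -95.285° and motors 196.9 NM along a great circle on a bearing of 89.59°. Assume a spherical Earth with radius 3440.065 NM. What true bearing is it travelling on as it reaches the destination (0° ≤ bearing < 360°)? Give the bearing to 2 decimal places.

final bearing 88.28°

Angular distance δ = d/R = 196.9 / 3440.065 = 0.057237 rad.
Start latitude φ₁ = -0.381372 rad; initial bearing θ = 1.563640 rad.
Destination latitude: φ₂ = arcsin( sin φ₁ cos δ + cos φ₁ sin δ cos θ ) = arcsin(-0.371205) = -21.790°.
Then Δλ = atan2(0.053095, 0.860202) = 0.061645 rad, from sin θ sin δ cos φ₁ over cos δ − sin φ₁ sin φ₂.
Hence λ₂ = -95.285° + 3.532° = -91.753°.
The forward bearing on arrival equals the back-azimuth from the destination plus 180°.
Back-azimuth from P₂ (-21.79°, -91.75°) to P₁ (-21.85°, -95.28°), with Δλ' = λ₁ − λ₂ = -3.53°: atan2( sin Δλ' cos φ₁ , cos φ₂ sin φ₁ − sin φ₂ cos φ₁ cos Δλ' ) = 268.28°.
Final bearing = (268.28° + 180°) mod 360° = 88.28°.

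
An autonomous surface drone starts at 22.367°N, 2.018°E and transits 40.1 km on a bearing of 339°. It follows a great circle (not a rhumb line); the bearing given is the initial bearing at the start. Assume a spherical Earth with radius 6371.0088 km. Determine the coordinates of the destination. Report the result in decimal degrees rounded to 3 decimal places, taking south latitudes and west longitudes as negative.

The arc subtends δ = 40.1/6371.0088 = 0.006294 rad at the centre.
Start latitude φ₁ = 0.390378 rad; initial bearing θ = 5.916666 rad.
sin φ₂ = sin φ₁ cos δ + cos φ₁ sin δ cos θ = (0.380538)(0.999980) + (0.924765)(0.006294)(0.933580) = 0.385964
φ₂ = asin(0.385964) = 0.396253 rad = 22.704°.
Then Δλ = atan2(-0.002086, 0.853106) = -0.002445 rad, from sin θ sin δ cos φ₁ over cos δ − sin φ₁ sin φ₂.
λ₂ = 2.018° + -0.140° = 1.878°.

latitude 22.704°, longitude 1.878°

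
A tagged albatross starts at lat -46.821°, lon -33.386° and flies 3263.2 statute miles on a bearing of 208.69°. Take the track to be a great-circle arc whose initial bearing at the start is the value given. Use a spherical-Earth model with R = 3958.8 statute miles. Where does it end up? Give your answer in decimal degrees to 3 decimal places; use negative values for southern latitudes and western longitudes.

latitude -69.364°, longitude -124.182°

Angular distance δ = d/R = 3263.2 / 3958.8 = 0.824290 rad.
With φ₁ = -46.821° = -0.817181 rad and θ = 208.69° = 3.642328 rad:
Destination latitude: φ₂ = arcsin( sin φ₁ cos δ + cos φ₁ sin δ cos θ ) = arcsin(-0.935835) = -69.364°.
Then Δλ = atan2(-0.241143, -0.003351) = -1.584693 rad, from sin θ sin δ cos φ₁ over cos δ − sin φ₁ sin φ₂.
Hence λ₂ = -33.386° + -90.796° = -124.182°.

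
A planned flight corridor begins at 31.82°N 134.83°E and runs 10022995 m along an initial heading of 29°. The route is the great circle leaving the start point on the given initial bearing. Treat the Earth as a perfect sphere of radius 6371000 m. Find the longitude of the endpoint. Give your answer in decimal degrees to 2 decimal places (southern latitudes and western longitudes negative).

δ = 10022995/6371000 = 1.573222 rad (90.1390°).
With φ₁ = 31.82° = 0.555364 rad and θ = 29° = 0.506145 rad:
Applying the spherical law of cosines for sides, sin φ₂ = sin φ₁ cos δ + cos φ₁ sin δ cos θ = 0.741891, so φ₂ = 47.89°.
Then Δλ = atan2(0.411946, -0.393589) = 2.333410 rad, from sin θ sin δ cos φ₁ over cos δ − sin φ₁ sin φ₂.
λ₂ = 134.83° + 133.69° = 268.52°, normalized to (−180°, 180°] → -91.48°.

longitude -91.48°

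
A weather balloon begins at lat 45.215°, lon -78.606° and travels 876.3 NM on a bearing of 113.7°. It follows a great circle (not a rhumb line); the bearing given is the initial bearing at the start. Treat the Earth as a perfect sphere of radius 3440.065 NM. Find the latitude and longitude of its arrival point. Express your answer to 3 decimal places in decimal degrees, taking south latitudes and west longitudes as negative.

The arc subtends δ = 876.3/3440.065 = 0.254734 rad at the centre.
Converting: φ₁ = 0.789151 rad, θ = 1.984439 rad.
Destination latitude: φ₂ = arcsin( sin φ₁ cos δ + cos φ₁ sin δ cos θ ) = arcsin(0.615501) = 37.988°.
For the longitude increment, Δλ = atan2( sin θ sin δ cos φ₁, cos δ − sin φ₁ sin φ₂ ) = atan2(0.162541, 0.530875) = 17.023°.
λ₂ = λ₁ + Δλ = -61.583°.

latitude 37.988°, longitude -61.583°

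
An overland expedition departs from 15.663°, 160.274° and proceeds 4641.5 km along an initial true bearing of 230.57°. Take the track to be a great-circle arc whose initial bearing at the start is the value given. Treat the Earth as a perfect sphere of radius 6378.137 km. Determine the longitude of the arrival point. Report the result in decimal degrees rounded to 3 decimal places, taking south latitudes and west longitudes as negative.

Angular distance δ = d/R = 4641.5 / 6378.137 = 0.727720 rad.
Converting: φ₁ = 0.273371 rad, θ = 4.024206 rad.
sin φ₂ = sin φ₁ cos δ + cos φ₁ sin δ cos θ = (0.269979)(0.746693) + (0.962866)(0.665169)(-0.635135) = -0.205193
φ₂ = asin(-0.205193) = -0.206661 rad = -11.841°.
Then Δλ = atan2(-0.494699, 0.802090) = -0.552653 rad, from sin θ sin δ cos φ₁ over cos δ − sin φ₁ sin φ₂.
λ₂ = λ₁ + Δλ = 128.609°.

longitude 128.609°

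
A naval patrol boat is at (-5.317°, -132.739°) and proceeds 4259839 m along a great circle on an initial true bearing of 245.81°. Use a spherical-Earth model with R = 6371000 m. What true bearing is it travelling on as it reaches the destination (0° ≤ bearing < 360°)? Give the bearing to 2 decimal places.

final bearing 253.87°

The arc subtends δ = 4259839/6371000 = 0.668630 rad at the centre.
Converting: φ₁ = -0.092799 rad, θ = 4.290194 rad.
sin φ₂ = sin φ₁ cos δ + cos φ₁ sin δ cos θ = (-0.092666)(0.784672) + (0.995697)(0.619911)(-0.409764) = -0.325637
φ₂ = asin(-0.325637) = -0.331685 rad = -19.004°.
Δλ = atan2( sin θ sin δ cos φ₁ , cos δ − sin φ₁ sin φ₂ ) = atan2(-0.563045, 0.754496) = -0.641098 rad = -36.732°.
λ₂ = -132.739° + -36.732° = -169.471°.
The forward bearing on arrival equals the back-azimuth from the destination plus 180°.
Back-azimuth from P₂ (-19.00°, -169.47°) to P₁ (-5.32°, -132.74°), with Δλ' = λ₁ − λ₂ = 36.73°: atan2( sin Δλ' cos φ₁ , cos φ₂ sin φ₁ − sin φ₂ cos φ₁ cos Δλ' ) = 73.87°.
Final bearing = (73.87° + 180°) mod 360° = 253.87°.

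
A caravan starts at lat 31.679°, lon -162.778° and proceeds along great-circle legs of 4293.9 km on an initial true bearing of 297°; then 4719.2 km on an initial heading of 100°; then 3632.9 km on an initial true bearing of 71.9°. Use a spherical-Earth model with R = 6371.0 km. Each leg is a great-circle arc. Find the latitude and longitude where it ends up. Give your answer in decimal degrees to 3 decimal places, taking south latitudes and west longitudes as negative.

Apply the spherical direct solution leg by leg, carrying full precision between legs.
Leg 1: from (31.679°, -162.778°), δ = 4293.9/6371 = 0.673976 rad, θ = 297° → φ = 40.651°, λ = 150.089°.
Leg 2: from (40.651°, 150.089°), δ = 4719.2/6371 = 0.740731 rad, θ = 100° → φ = 23.070°, λ = -163.663°.
Leg 3: from (23.070°, -163.663°), δ = 3632.9/6371 = 0.570224 rad, θ = 71.9° → φ = 28.957°, λ = -127.760°.

latitude 28.957°, longitude -127.760°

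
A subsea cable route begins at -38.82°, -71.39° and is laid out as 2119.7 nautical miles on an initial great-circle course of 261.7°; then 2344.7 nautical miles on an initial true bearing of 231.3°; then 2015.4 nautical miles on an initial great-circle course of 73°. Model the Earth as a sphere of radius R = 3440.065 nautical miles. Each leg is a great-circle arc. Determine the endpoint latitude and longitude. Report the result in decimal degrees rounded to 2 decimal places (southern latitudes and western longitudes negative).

Apply the spherical direct solution leg by leg, carrying full precision between legs.
Leg 1: from (-38.82°, -71.39°), δ = 2119.7/3440.065 = 0.616180 rad, θ = 261.7° → φ = -35.21°, λ = -115.81°.
Leg 2: from (-35.21°, -115.81°), δ = 2344.7/3440.065 = 0.681586 rad, θ = 231.3° → φ = -50.32°, λ = -166.17°.
Leg 3: from (-50.32°, -166.17°), δ = 2015.4/3440.065 = 0.585861 rad, θ = 73° → φ = -32.55°, λ = -127.32°.

latitude -32.55°, longitude -127.32°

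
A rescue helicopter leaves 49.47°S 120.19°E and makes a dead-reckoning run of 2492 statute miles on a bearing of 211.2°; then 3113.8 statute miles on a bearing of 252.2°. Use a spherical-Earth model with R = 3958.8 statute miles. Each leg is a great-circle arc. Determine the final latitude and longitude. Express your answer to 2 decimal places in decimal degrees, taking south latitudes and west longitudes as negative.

latitude -47.55°, longitude -31.87°

Apply the spherical direct solution leg by leg, carrying full precision between legs.
Leg 1: from (-49.47°, 120.19°), δ = 2492/3958.8 = 0.629484 rad, θ = 211.2° → φ = -70.33°, λ = 55.24°.
Leg 2: from (-70.33°, 55.24°), δ = 3113.8/3958.8 = 0.786551 rad, θ = 252.2° → φ = -47.55°, λ = -31.87°.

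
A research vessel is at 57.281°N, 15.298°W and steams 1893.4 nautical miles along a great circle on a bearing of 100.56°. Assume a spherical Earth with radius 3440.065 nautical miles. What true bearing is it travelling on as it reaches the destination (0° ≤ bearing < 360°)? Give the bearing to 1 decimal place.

The arc subtends δ = 1893.4/3440.065 = 0.550397 rad at the centre.
With φ₁ = 57.281° = 0.999742 rad and θ = 100.56° = 1.755103 rad:
Destination latitude: φ₂ = arcsin( sin φ₁ cos δ + cos φ₁ sin δ cos θ ) = arcsin(0.665271) = 41.703°.
Δλ = atan2( sin θ sin δ cos φ₁ , cos δ − sin φ₁ sin φ₂ ) = atan2(0.277917, 0.292603) = 0.759662 rad = 43.525°.
λ₂ = -15.298° + 43.525° = 28.227°.
The forward bearing on arrival equals the back-azimuth from the destination plus 180°.
Back-azimuth from P₂ (41.7°, 28.2°) to P₁ (57.3°, -15.3°), with Δλ' = λ₁ − λ₂ = -43.5°: atan2( sin Δλ' cos φ₁ , cos φ₂ sin φ₁ − sin φ₂ cos φ₁ cos Δλ' ) = 314.6°.
Final bearing = (314.6° + 180°) mod 360° = 134.6°.

final bearing 134.6°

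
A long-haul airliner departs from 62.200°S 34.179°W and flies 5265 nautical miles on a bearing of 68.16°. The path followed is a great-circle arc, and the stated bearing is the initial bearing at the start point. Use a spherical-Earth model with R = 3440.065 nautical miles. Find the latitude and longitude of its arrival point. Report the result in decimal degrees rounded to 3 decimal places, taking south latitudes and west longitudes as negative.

The arc subtends δ = 5265/3440.065 = 1.530494 rad at the centre.
With φ₁ = -62.200° = -1.085595 rad and θ = 68.16° = 1.189616 rad:
sin φ₂ = sin φ₁ cos δ + cos φ₁ sin δ cos θ = (-0.884581)(0.040291) + (0.466387)(0.999188)(0.372016) = 0.137722
φ₂ = asin(0.137722) = 0.138161 rad = 7.916°.
Then Δλ = atan2(0.432561, 0.162117) = 1.212215 rad, from sin θ sin δ cos φ₁ over cos δ − sin φ₁ sin φ₂.
λ₂ = -34.179° + 69.455° = 35.276°.

latitude 7.916°, longitude 35.276°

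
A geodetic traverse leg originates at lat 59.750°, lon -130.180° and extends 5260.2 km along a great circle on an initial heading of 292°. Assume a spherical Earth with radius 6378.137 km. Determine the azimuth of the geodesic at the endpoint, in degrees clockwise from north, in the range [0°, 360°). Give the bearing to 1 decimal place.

final bearing 222.7°

δ = 5260.2/6378.137 = 0.824724 rad (47.2532°).
With φ₁ = 59.750° = 1.042834 rad and θ = 292° = 5.096361 rad:
Applying the spherical law of cosines for sides, sin φ₂ = sin φ₁ cos δ + cos φ₁ sin δ cos θ = 0.724923, so φ₂ = 46.462°.
Δλ = atan2( sin θ sin δ cos φ₁ , cos δ − sin φ₁ sin φ₂ ) = atan2(-0.343013, 0.052546) = -1.418790 rad = -81.291°.
λ₂ = -130.180° + -81.291° = -211.471°, normalized to (−180°, 180°] → 148.529°.
The forward bearing on arrival equals the back-azimuth from the destination plus 180°.
Back-azimuth from P₂ (46.5°, 148.5°) to P₁ (59.8°, -130.2°), with Δλ' = λ₁ − λ₂ = -278.7°: atan2( sin Δλ' cos φ₁ , cos φ₂ sin φ₁ − sin φ₂ cos φ₁ cos Δλ' ) = 42.7°.
Final bearing = (42.7° + 180°) mod 360° = 222.7°.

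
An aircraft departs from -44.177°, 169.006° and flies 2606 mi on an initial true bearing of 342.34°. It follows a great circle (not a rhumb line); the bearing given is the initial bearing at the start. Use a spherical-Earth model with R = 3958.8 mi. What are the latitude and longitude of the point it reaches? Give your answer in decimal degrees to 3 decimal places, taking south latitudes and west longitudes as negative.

The arc subtends δ = 2606/3958.8 = 0.658280 rad at the centre.
Converting: φ₁ = -0.771034 rad, θ = 5.974960 rad.
sin φ₂ = sin φ₁ cos δ + cos φ₁ sin δ cos θ = (-0.696877)(0.791045) + (0.717190)(0.611757)(0.952874) = -0.133192
φ₂ = asin(-0.133192) = -0.133589 rad = -7.654°.
For the longitude increment, Δλ = atan2( sin θ sin δ cos φ₁, cos δ − sin φ₁ sin φ₂ ) = atan2(-0.133102, 0.698227) = -10.793°.
Hence λ₂ = 169.006° + -10.793° = 158.213°.

latitude -7.654°, longitude 158.213°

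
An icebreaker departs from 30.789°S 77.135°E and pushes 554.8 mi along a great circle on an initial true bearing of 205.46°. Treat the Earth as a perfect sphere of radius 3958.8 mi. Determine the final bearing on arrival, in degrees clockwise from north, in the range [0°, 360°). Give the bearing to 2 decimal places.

Angular distance δ = d/R = 554.8 / 3958.8 = 0.140143 rad.
Start latitude φ₁ = -0.537369 rad; initial bearing θ = 3.585953 rad.
sin φ₂ = sin φ₁ cos δ + cos φ₁ sin δ cos θ = (-0.511878)(0.990196) + (0.859058)(0.139685)(-0.902886) = -0.615204
φ₂ = asin(-0.615204) = -0.662644 rad = -37.967°.
Then Δλ = atan2(-0.051585, 0.675287) = -0.076241 rad, from sin θ sin δ cos φ₁ over cos δ − sin φ₁ sin φ₂.
λ₂ = 77.135° + -4.368° = 72.767°.
The forward bearing on arrival equals the back-azimuth from the destination plus 180°.
Back-azimuth from P₂ (-37.97°, 72.77°) to P₁ (-30.79°, 77.14°), with Δλ' = λ₁ − λ₂ = 4.37°: atan2( sin Δλ' cos φ₁ , cos φ₂ sin φ₁ − sin φ₂ cos φ₁ cos Δλ' ) = 27.93°.
Final bearing = (27.93° + 180°) mod 360° = 207.93°.

final bearing 207.93°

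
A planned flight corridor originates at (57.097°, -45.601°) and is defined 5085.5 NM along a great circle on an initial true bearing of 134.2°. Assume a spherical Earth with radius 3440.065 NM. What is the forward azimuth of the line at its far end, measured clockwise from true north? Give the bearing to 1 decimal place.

Angular distance δ = d/R = 5085.5 / 3440.065 = 1.478315 rad.
Start latitude φ₁ = 0.996531 rad; initial bearing θ = 2.342232 rad.
Destination latitude: φ₂ = arcsin( sin φ₁ cos δ + cos φ₁ sin δ cos θ ) = arcsin(-0.299559) = -17.431°.
Then Δλ = atan2(0.387775, 0.343856) = 0.845354 rad, from sin θ sin δ cos φ₁ over cos δ − sin φ₁ sin φ₂.
Hence λ₂ = -45.601° + 48.435° = 2.834°.
The forward bearing on arrival equals the back-azimuth from the destination plus 180°.
Back-azimuth from P₂ (-17.4°, 2.8°) to P₁ (57.1°, -45.6°), with Δλ' = λ₁ − λ₂ = -48.4°: atan2( sin Δλ' cos φ₁ , cos φ₂ sin φ₁ − sin φ₂ cos φ₁ cos Δλ' ) = 335.9°.
Final bearing = (335.9° + 180°) mod 360° = 155.9°.

final bearing 155.9°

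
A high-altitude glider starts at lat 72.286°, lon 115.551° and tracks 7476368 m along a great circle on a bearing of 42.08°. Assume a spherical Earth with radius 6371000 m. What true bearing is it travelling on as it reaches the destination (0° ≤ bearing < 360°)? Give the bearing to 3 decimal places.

Central angle δ = d/R = 1.173500 rad.
Converting: φ₁ = 1.261629 rad, θ = 0.734435 rad.
sin φ₂ = sin φ₁ cos δ + cos φ₁ sin δ cos θ = (0.952587)(0.386927) + (0.304266)(0.922110)(0.742210) = 0.576821
φ₂ = asin(0.576821) = 0.614831 rad = 35.227°.
Then Δλ = atan2(0.188027, -0.162545) = 2.283637 rad, from sin θ sin δ cos φ₁ over cos δ − sin φ₁ sin φ₂.
λ₂ = 115.551° + 130.843° = 246.394°, normalized to (−180°, 180°] → -113.606°.
The forward bearing on arrival equals the back-azimuth from the destination plus 180°.
Back-azimuth from P₂ (35.227°, -113.606°) to P₁ (72.286°, 115.551°), with Δλ' = λ₁ − λ₂ = 229.157°: atan2( sin Δλ' cos φ₁ , cos φ₂ sin φ₁ − sin φ₂ cos φ₁ cos Δλ' ) = 345.545°.
Final bearing = (345.545° + 180°) mod 360° = 165.545°.

final bearing 165.545°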